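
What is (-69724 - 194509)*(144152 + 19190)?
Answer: -43160346686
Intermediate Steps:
(-69724 - 194509)*(144152 + 19190) = -264233*163342 = -43160346686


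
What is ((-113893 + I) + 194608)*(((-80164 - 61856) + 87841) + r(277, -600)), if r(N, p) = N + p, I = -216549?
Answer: 7403224668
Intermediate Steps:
((-113893 + I) + 194608)*(((-80164 - 61856) + 87841) + r(277, -600)) = ((-113893 - 216549) + 194608)*(((-80164 - 61856) + 87841) + (277 - 600)) = (-330442 + 194608)*((-142020 + 87841) - 323) = -135834*(-54179 - 323) = -135834*(-54502) = 7403224668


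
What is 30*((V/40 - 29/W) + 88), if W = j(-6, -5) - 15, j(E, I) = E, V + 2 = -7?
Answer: 74891/28 ≈ 2674.7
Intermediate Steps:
V = -9 (V = -2 - 7 = -9)
W = -21 (W = -6 - 15 = -21)
30*((V/40 - 29/W) + 88) = 30*((-9/40 - 29/(-21)) + 88) = 30*((-9*1/40 - 29*(-1/21)) + 88) = 30*((-9/40 + 29/21) + 88) = 30*(971/840 + 88) = 30*(74891/840) = 74891/28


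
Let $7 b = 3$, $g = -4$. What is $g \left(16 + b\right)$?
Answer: $- \frac{460}{7} \approx -65.714$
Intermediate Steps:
$b = \frac{3}{7}$ ($b = \frac{1}{7} \cdot 3 = \frac{3}{7} \approx 0.42857$)
$g \left(16 + b\right) = - 4 \left(16 + \frac{3}{7}\right) = \left(-4\right) \frac{115}{7} = - \frac{460}{7}$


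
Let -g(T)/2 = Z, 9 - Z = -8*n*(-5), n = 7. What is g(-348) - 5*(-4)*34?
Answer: 1222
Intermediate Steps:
Z = -271 (Z = 9 - (-8*7)*(-5) = 9 - (-56)*(-5) = 9 - 1*280 = 9 - 280 = -271)
g(T) = 542 (g(T) = -2*(-271) = 542)
g(-348) - 5*(-4)*34 = 542 - 5*(-4)*34 = 542 - (-20)*34 = 542 - 1*(-680) = 542 + 680 = 1222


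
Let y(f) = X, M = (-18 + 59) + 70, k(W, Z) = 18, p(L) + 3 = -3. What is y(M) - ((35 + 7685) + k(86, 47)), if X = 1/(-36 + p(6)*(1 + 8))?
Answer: -696421/90 ≈ -7738.0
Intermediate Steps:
p(L) = -6 (p(L) = -3 - 3 = -6)
M = 111 (M = 41 + 70 = 111)
X = -1/90 (X = 1/(-36 - 6*(1 + 8)) = 1/(-36 - 6*9) = 1/(-36 - 54) = 1/(-90) = -1/90 ≈ -0.011111)
y(f) = -1/90
y(M) - ((35 + 7685) + k(86, 47)) = -1/90 - ((35 + 7685) + 18) = -1/90 - (7720 + 18) = -1/90 - 1*7738 = -1/90 - 7738 = -696421/90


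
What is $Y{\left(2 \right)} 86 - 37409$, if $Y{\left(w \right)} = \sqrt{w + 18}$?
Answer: $-37409 + 172 \sqrt{5} \approx -37024.0$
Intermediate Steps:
$Y{\left(w \right)} = \sqrt{18 + w}$
$Y{\left(2 \right)} 86 - 37409 = \sqrt{18 + 2} \cdot 86 - 37409 = \sqrt{20} \cdot 86 - 37409 = 2 \sqrt{5} \cdot 86 - 37409 = 172 \sqrt{5} - 37409 = -37409 + 172 \sqrt{5}$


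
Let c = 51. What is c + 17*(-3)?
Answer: 0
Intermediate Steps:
c + 17*(-3) = 51 + 17*(-3) = 51 - 51 = 0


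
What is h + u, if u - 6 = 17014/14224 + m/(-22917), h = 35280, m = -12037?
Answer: 5751394113407/162985704 ≈ 35288.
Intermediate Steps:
u = 1258476287/162985704 (u = 6 + (17014/14224 - 12037/(-22917)) = 6 + (17014*(1/14224) - 12037*(-1/22917)) = 6 + (8507/7112 + 12037/22917) = 6 + 280562063/162985704 = 1258476287/162985704 ≈ 7.7214)
h + u = 35280 + 1258476287/162985704 = 5751394113407/162985704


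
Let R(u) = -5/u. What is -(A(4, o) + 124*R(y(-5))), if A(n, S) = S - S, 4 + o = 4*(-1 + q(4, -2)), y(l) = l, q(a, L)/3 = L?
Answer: -124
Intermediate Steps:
q(a, L) = 3*L
o = -32 (o = -4 + 4*(-1 + 3*(-2)) = -4 + 4*(-1 - 6) = -4 + 4*(-7) = -4 - 28 = -32)
A(n, S) = 0
-(A(4, o) + 124*R(y(-5))) = -(0 + 124*(-5/(-5))) = -(0 + 124*(-5*(-⅕))) = -(0 + 124*1) = -(0 + 124) = -1*124 = -124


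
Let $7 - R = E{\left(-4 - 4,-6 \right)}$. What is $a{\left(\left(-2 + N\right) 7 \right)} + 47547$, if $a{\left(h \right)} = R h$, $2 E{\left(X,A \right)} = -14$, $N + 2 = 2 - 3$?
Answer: $47057$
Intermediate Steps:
$N = -3$ ($N = -2 + \left(2 - 3\right) = -2 - 1 = -3$)
$E{\left(X,A \right)} = -7$ ($E{\left(X,A \right)} = \frac{1}{2} \left(-14\right) = -7$)
$R = 14$ ($R = 7 - -7 = 7 + 7 = 14$)
$a{\left(h \right)} = 14 h$
$a{\left(\left(-2 + N\right) 7 \right)} + 47547 = 14 \left(-2 - 3\right) 7 + 47547 = 14 \left(\left(-5\right) 7\right) + 47547 = 14 \left(-35\right) + 47547 = -490 + 47547 = 47057$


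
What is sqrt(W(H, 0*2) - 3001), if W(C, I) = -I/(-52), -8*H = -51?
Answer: I*sqrt(3001) ≈ 54.781*I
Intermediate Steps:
H = 51/8 (H = -1/8*(-51) = 51/8 ≈ 6.3750)
W(C, I) = I/52 (W(C, I) = -I*(-1)/52 = -(-1)*I/52 = I/52)
sqrt(W(H, 0*2) - 3001) = sqrt((0*2)/52 - 3001) = sqrt((1/52)*0 - 3001) = sqrt(0 - 3001) = sqrt(-3001) = I*sqrt(3001)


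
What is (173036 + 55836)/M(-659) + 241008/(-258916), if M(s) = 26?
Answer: 7406544568/841477 ≈ 8801.8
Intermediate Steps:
(173036 + 55836)/M(-659) + 241008/(-258916) = (173036 + 55836)/26 + 241008/(-258916) = 228872*(1/26) + 241008*(-1/258916) = 114436/13 - 60252/64729 = 7406544568/841477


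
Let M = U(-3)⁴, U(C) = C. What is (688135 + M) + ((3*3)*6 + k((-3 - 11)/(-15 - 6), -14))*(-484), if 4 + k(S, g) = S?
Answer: 1991080/3 ≈ 6.6369e+5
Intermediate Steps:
M = 81 (M = (-3)⁴ = 81)
k(S, g) = -4 + S
(688135 + M) + ((3*3)*6 + k((-3 - 11)/(-15 - 6), -14))*(-484) = (688135 + 81) + ((3*3)*6 + (-4 + (-3 - 11)/(-15 - 6)))*(-484) = 688216 + (9*6 + (-4 - 14/(-21)))*(-484) = 688216 + (54 + (-4 - 14*(-1/21)))*(-484) = 688216 + (54 + (-4 + ⅔))*(-484) = 688216 + (54 - 10/3)*(-484) = 688216 + (152/3)*(-484) = 688216 - 73568/3 = 1991080/3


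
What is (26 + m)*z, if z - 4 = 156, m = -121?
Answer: -15200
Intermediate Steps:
z = 160 (z = 4 + 156 = 160)
(26 + m)*z = (26 - 121)*160 = -95*160 = -15200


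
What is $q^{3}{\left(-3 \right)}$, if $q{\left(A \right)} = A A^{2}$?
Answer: $-19683$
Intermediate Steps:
$q{\left(A \right)} = A^{3}$
$q^{3}{\left(-3 \right)} = \left(\left(-3\right)^{3}\right)^{3} = \left(-27\right)^{3} = -19683$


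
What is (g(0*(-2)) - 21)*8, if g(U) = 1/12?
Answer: -502/3 ≈ -167.33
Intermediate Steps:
g(U) = 1/12
(g(0*(-2)) - 21)*8 = (1/12 - 21)*8 = -251/12*8 = -502/3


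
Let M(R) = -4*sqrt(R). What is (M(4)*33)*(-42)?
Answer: 11088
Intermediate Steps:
(M(4)*33)*(-42) = (-4*sqrt(4)*33)*(-42) = (-4*2*33)*(-42) = -8*33*(-42) = -264*(-42) = 11088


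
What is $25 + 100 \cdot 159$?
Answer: $15925$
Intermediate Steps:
$25 + 100 \cdot 159 = 25 + 15900 = 15925$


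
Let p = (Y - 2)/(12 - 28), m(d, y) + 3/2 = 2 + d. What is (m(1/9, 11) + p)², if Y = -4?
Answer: 5041/5184 ≈ 0.97241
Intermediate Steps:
m(d, y) = ½ + d (m(d, y) = -3/2 + (2 + d) = ½ + d)
p = 3/8 (p = (-4 - 2)/(12 - 28) = -6/(-16) = -6*(-1/16) = 3/8 ≈ 0.37500)
(m(1/9, 11) + p)² = ((½ + 1/9) + 3/8)² = ((½ + ⅑) + 3/8)² = (11/18 + 3/8)² = (71/72)² = 5041/5184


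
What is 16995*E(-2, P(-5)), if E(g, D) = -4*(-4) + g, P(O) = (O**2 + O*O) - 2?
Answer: 237930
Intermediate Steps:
P(O) = -2 + 2*O**2 (P(O) = (O**2 + O**2) - 2 = 2*O**2 - 2 = -2 + 2*O**2)
E(g, D) = 16 + g
16995*E(-2, P(-5)) = 16995*(16 - 2) = 16995*14 = 237930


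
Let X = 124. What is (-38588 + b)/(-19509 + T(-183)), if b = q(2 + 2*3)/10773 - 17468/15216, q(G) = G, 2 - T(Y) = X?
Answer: 527134080185/268162679484 ≈ 1.9657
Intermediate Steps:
T(Y) = -122 (T(Y) = 2 - 1*124 = 2 - 124 = -122)
b = -15671753/13660164 (b = (2 + 2*3)/10773 - 17468/15216 = (2 + 6)*(1/10773) - 17468*1/15216 = 8*(1/10773) - 4367/3804 = 8/10773 - 4367/3804 = -15671753/13660164 ≈ -1.1473)
(-38588 + b)/(-19509 + T(-183)) = (-38588 - 15671753/13660164)/(-19509 - 122) = -527134080185/13660164/(-19631) = -527134080185/13660164*(-1/19631) = 527134080185/268162679484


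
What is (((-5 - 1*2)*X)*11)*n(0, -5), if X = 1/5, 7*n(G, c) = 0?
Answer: 0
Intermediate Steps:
n(G, c) = 0 (n(G, c) = (⅐)*0 = 0)
X = ⅕ ≈ 0.20000
(((-5 - 1*2)*X)*11)*n(0, -5) = (((-5 - 1*2)*(⅕))*11)*0 = (((-5 - 2)*(⅕))*11)*0 = (-7*⅕*11)*0 = -7/5*11*0 = -77/5*0 = 0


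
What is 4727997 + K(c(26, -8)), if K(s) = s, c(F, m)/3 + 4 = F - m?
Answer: 4728087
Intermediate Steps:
c(F, m) = -12 - 3*m + 3*F (c(F, m) = -12 + 3*(F - m) = -12 + (-3*m + 3*F) = -12 - 3*m + 3*F)
4727997 + K(c(26, -8)) = 4727997 + (-12 - 3*(-8) + 3*26) = 4727997 + (-12 + 24 + 78) = 4727997 + 90 = 4728087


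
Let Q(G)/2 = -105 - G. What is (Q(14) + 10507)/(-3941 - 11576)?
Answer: -10269/15517 ≈ -0.66179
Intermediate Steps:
Q(G) = -210 - 2*G (Q(G) = 2*(-105 - G) = -210 - 2*G)
(Q(14) + 10507)/(-3941 - 11576) = ((-210 - 2*14) + 10507)/(-3941 - 11576) = ((-210 - 28) + 10507)/(-15517) = (-238 + 10507)*(-1/15517) = 10269*(-1/15517) = -10269/15517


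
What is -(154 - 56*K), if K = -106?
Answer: -6090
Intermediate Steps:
-(154 - 56*K) = -(154 - 56*(-106)) = -(154 + 5936) = -1*6090 = -6090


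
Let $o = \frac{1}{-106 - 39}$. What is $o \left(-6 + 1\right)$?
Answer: $\frac{1}{29} \approx 0.034483$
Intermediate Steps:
$o = - \frac{1}{145}$ ($o = \frac{1}{-145} = - \frac{1}{145} \approx -0.0068966$)
$o \left(-6 + 1\right) = - \frac{-6 + 1}{145} = \left(- \frac{1}{145}\right) \left(-5\right) = \frac{1}{29}$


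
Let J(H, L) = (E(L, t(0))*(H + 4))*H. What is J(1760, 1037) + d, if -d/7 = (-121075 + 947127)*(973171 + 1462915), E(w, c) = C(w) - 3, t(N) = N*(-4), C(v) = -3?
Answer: -14086354615144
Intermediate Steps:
t(N) = -4*N
E(w, c) = -6 (E(w, c) = -3 - 3 = -6)
d = -14086335987304 (d = -7*(-121075 + 947127)*(973171 + 1462915) = -5782364*2436086 = -7*2012333712472 = -14086335987304)
J(H, L) = H*(-24 - 6*H) (J(H, L) = (-6*(H + 4))*H = (-6*(4 + H))*H = (-24 - 6*H)*H = H*(-24 - 6*H))
J(1760, 1037) + d = -6*1760*(4 + 1760) - 14086335987304 = -6*1760*1764 - 14086335987304 = -18627840 - 14086335987304 = -14086354615144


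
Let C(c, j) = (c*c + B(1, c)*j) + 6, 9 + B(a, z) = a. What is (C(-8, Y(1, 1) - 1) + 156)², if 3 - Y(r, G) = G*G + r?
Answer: 51076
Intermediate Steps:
B(a, z) = -9 + a
Y(r, G) = 3 - r - G² (Y(r, G) = 3 - (G*G + r) = 3 - (G² + r) = 3 - (r + G²) = 3 + (-r - G²) = 3 - r - G²)
C(c, j) = 6 + c² - 8*j (C(c, j) = (c*c + (-9 + 1)*j) + 6 = (c² - 8*j) + 6 = 6 + c² - 8*j)
(C(-8, Y(1, 1) - 1) + 156)² = ((6 + (-8)² - 8*((3 - 1*1 - 1*1²) - 1)) + 156)² = ((6 + 64 - 8*((3 - 1 - 1*1) - 1)) + 156)² = ((6 + 64 - 8*((3 - 1 - 1) - 1)) + 156)² = ((6 + 64 - 8*(1 - 1)) + 156)² = ((6 + 64 - 8*0) + 156)² = ((6 + 64 + 0) + 156)² = (70 + 156)² = 226² = 51076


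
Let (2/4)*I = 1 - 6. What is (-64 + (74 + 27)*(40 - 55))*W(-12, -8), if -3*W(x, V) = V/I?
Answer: 6316/15 ≈ 421.07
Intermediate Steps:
I = -10 (I = 2*(1 - 6) = 2*(-5) = -10)
W(x, V) = V/30 (W(x, V) = -V/(3*(-10)) = -V*(-1)/(3*10) = -(-1)*V/30 = V/30)
(-64 + (74 + 27)*(40 - 55))*W(-12, -8) = (-64 + (74 + 27)*(40 - 55))*((1/30)*(-8)) = (-64 + 101*(-15))*(-4/15) = (-64 - 1515)*(-4/15) = -1579*(-4/15) = 6316/15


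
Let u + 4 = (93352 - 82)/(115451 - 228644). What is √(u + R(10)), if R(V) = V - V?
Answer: I*√6867570234/37731 ≈ 2.1964*I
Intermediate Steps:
R(V) = 0
u = -182014/37731 (u = -4 + (93352 - 82)/(115451 - 228644) = -4 + 93270/(-113193) = -4 + 93270*(-1/113193) = -4 - 31090/37731 = -182014/37731 ≈ -4.8240)
√(u + R(10)) = √(-182014/37731 + 0) = √(-182014/37731) = I*√6867570234/37731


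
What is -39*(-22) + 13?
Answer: 871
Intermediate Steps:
-39*(-22) + 13 = 858 + 13 = 871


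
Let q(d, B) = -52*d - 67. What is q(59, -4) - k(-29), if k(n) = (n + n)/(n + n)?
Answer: -3136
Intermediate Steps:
q(d, B) = -67 - 52*d
k(n) = 1 (k(n) = (2*n)/((2*n)) = (2*n)*(1/(2*n)) = 1)
q(59, -4) - k(-29) = (-67 - 52*59) - 1*1 = (-67 - 3068) - 1 = -3135 - 1 = -3136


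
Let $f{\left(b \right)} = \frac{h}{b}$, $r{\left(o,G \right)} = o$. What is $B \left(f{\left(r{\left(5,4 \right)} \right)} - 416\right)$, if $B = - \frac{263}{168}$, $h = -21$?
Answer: $\frac{552563}{840} \approx 657.81$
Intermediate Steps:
$B = - \frac{263}{168}$ ($B = \left(-263\right) \frac{1}{168} = - \frac{263}{168} \approx -1.5655$)
$f{\left(b \right)} = - \frac{21}{b}$
$B \left(f{\left(r{\left(5,4 \right)} \right)} - 416\right) = - \frac{263 \left(- \frac{21}{5} - 416\right)}{168} = \left(- \frac{263}{168}\right) \left(- \frac{2101}{5}\right) = \frac{552563}{840}$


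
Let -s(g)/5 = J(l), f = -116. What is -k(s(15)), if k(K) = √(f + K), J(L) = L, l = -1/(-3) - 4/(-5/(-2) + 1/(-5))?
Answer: -I*√518811/69 ≈ -10.439*I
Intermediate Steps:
l = -97/69 (l = -1*(-⅓) - 4/(-5*(-½) + 1*(-⅕)) = ⅓ - 4/(5/2 - ⅕) = ⅓ - 4/23/10 = ⅓ - 4*10/23 = ⅓ - 40/23 = -97/69 ≈ -1.4058)
s(g) = 485/69 (s(g) = -5*(-97/69) = 485/69)
k(K) = √(-116 + K)
-k(s(15)) = -√(-116 + 485/69) = -√(-7519/69) = -I*√518811/69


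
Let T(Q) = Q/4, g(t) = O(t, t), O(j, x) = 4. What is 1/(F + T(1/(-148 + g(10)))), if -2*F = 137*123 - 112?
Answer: -576/4820833 ≈ -0.00011948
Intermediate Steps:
g(t) = 4
T(Q) = Q/4 (T(Q) = Q*(1/4) = Q/4)
F = -16739/2 (F = -(137*123 - 112)/2 = -(16851 - 112)/2 = -1/2*16739 = -16739/2 ≈ -8369.5)
1/(F + T(1/(-148 + g(10)))) = 1/(-16739/2 + 1/(4*(-148 + 4))) = 1/(-16739/2 + (1/4)/(-144)) = 1/(-16739/2 + (1/4)*(-1/144)) = 1/(-16739/2 - 1/576) = 1/(-4820833/576) = -576/4820833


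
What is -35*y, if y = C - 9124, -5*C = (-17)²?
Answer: 321363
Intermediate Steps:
C = -289/5 (C = -⅕*(-17)² = -⅕*289 = -289/5 ≈ -57.800)
y = -45909/5 (y = -289/5 - 9124 = -45909/5 ≈ -9181.8)
-35*y = -35*(-45909/5) = 321363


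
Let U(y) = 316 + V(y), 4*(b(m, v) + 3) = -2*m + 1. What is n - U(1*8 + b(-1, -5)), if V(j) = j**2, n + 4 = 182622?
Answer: 2916303/16 ≈ 1.8227e+5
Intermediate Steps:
n = 182618 (n = -4 + 182622 = 182618)
b(m, v) = -11/4 - m/2 (b(m, v) = -3 + (-2*m + 1)/4 = -3 + (1 - 2*m)/4 = -3 + (1/4 - m/2) = -11/4 - m/2)
U(y) = 316 + y**2
n - U(1*8 + b(-1, -5)) = 182618 - (316 + (1*8 + (-11/4 - 1/2*(-1)))**2) = 182618 - (316 + (8 + (-11/4 + 1/2))**2) = 182618 - (316 + (8 - 9/4)**2) = 182618 - (316 + (23/4)**2) = 182618 - (316 + 529/16) = 182618 - 1*5585/16 = 182618 - 5585/16 = 2916303/16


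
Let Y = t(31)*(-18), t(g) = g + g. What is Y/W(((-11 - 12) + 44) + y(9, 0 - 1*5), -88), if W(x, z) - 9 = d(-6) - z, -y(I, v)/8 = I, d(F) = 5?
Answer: -186/17 ≈ -10.941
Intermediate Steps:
t(g) = 2*g
y(I, v) = -8*I
W(x, z) = 14 - z (W(x, z) = 9 + (5 - z) = 14 - z)
Y = -1116 (Y = (2*31)*(-18) = 62*(-18) = -1116)
Y/W(((-11 - 12) + 44) + y(9, 0 - 1*5), -88) = -1116/(14 - 1*(-88)) = -1116/(14 + 88) = -1116/102 = -1116*1/102 = -186/17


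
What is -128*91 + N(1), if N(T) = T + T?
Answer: -11646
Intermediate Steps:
N(T) = 2*T
-128*91 + N(1) = -128*91 + 2*1 = -11648 + 2 = -11646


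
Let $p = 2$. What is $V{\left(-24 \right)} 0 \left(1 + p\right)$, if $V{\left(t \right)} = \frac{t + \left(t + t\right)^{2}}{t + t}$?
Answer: $0$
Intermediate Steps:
$V{\left(t \right)} = \frac{t + 4 t^{2}}{2 t}$ ($V{\left(t \right)} = \frac{t + \left(2 t\right)^{2}}{2 t} = \left(t + 4 t^{2}\right) \frac{1}{2 t} = \frac{t + 4 t^{2}}{2 t}$)
$V{\left(-24 \right)} 0 \left(1 + p\right) = \left(\frac{1}{2} + 2 \left(-24\right)\right) 0 \left(1 + 2\right) = \left(\frac{1}{2} - 48\right) 0 \cdot 3 = \left(- \frac{95}{2}\right) 0 = 0$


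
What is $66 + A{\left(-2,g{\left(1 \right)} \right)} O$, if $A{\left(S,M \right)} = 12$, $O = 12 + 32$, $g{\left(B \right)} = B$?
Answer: $594$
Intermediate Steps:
$O = 44$
$66 + A{\left(-2,g{\left(1 \right)} \right)} O = 66 + 12 \cdot 44 = 66 + 528 = 594$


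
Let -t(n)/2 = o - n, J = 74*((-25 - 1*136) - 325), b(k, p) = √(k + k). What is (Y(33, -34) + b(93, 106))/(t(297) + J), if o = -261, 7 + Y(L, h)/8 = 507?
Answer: -125/1089 - √186/34848 ≈ -0.11518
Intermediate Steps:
Y(L, h) = 4000 (Y(L, h) = -56 + 8*507 = -56 + 4056 = 4000)
b(k, p) = √2*√k (b(k, p) = √(2*k) = √2*√k)
J = -35964 (J = 74*((-25 - 136) - 325) = 74*(-161 - 325) = 74*(-486) = -35964)
t(n) = 522 + 2*n (t(n) = -2*(-261 - n) = 522 + 2*n)
(Y(33, -34) + b(93, 106))/(t(297) + J) = (4000 + √2*√93)/((522 + 2*297) - 35964) = (4000 + √186)/((522 + 594) - 35964) = (4000 + √186)/(1116 - 35964) = (4000 + √186)/(-34848) = (4000 + √186)*(-1/34848) = -125/1089 - √186/34848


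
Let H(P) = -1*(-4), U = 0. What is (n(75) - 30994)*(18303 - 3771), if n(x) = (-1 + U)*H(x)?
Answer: -450462936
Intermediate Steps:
H(P) = 4
n(x) = -4 (n(x) = (-1 + 0)*4 = -1*4 = -4)
(n(75) - 30994)*(18303 - 3771) = (-4 - 30994)*(18303 - 3771) = -30998*14532 = -450462936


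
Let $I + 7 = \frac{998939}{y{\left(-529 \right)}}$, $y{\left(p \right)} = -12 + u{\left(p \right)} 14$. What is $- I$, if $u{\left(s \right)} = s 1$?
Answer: $\frac{1050865}{7418} \approx 141.66$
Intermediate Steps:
$u{\left(s \right)} = s$
$y{\left(p \right)} = -12 + 14 p$ ($y{\left(p \right)} = -12 + p 14 = -12 + 14 p$)
$I = - \frac{1050865}{7418}$ ($I = -7 + \frac{998939}{-12 + 14 \left(-529\right)} = -7 + \frac{998939}{-12 - 7406} = -7 + \frac{998939}{-7418} = -7 + 998939 \left(- \frac{1}{7418}\right) = -7 - \frac{998939}{7418} = - \frac{1050865}{7418} \approx -141.66$)
$- I = \left(-1\right) \left(- \frac{1050865}{7418}\right) = \frac{1050865}{7418}$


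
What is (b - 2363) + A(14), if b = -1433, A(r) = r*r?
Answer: -3600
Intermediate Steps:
A(r) = r²
(b - 2363) + A(14) = (-1433 - 2363) + 14² = -3796 + 196 = -3600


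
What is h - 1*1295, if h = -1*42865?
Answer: -44160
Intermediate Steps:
h = -42865
h - 1*1295 = -42865 - 1*1295 = -42865 - 1295 = -44160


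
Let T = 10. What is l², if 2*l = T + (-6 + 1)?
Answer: 25/4 ≈ 6.2500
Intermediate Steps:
l = 5/2 (l = (10 + (-6 + 1))/2 = (10 - 5)/2 = (½)*5 = 5/2 ≈ 2.5000)
l² = (5/2)² = 25/4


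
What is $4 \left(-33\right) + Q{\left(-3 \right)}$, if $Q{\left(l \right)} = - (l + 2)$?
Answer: $-131$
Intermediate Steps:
$Q{\left(l \right)} = -2 - l$ ($Q{\left(l \right)} = - (2 + l) = -2 - l$)
$4 \left(-33\right) + Q{\left(-3 \right)} = 4 \left(-33\right) - -1 = -132 + \left(-2 + 3\right) = -132 + 1 = -131$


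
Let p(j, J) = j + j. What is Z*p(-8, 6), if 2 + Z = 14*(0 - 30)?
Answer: 6752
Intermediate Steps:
p(j, J) = 2*j
Z = -422 (Z = -2 + 14*(0 - 30) = -2 + 14*(-30) = -2 - 420 = -422)
Z*p(-8, 6) = -844*(-8) = -422*(-16) = 6752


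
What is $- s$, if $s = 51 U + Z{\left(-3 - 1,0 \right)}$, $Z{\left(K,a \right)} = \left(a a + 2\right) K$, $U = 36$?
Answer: $-1828$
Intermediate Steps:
$Z{\left(K,a \right)} = K \left(2 + a^{2}\right)$ ($Z{\left(K,a \right)} = \left(a^{2} + 2\right) K = \left(2 + a^{2}\right) K = K \left(2 + a^{2}\right)$)
$s = 1828$ ($s = 51 \cdot 36 + \left(-3 - 1\right) \left(2 + 0^{2}\right) = 1836 - 4 \left(2 + 0\right) = 1836 - 8 = 1828$)
$- s = \left(-1\right) 1828 = -1828$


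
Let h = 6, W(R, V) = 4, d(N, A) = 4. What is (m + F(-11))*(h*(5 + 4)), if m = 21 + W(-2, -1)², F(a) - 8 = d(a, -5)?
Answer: 2646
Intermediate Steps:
F(a) = 12 (F(a) = 8 + 4 = 12)
m = 37 (m = 21 + 4² = 21 + 16 = 37)
(m + F(-11))*(h*(5 + 4)) = (37 + 12)*(6*(5 + 4)) = 49*(6*9) = 49*54 = 2646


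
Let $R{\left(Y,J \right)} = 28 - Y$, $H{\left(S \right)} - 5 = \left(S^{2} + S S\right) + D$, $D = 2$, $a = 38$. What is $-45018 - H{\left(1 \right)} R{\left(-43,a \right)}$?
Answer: $-45657$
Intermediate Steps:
$H{\left(S \right)} = 7 + 2 S^{2}$ ($H{\left(S \right)} = 5 + \left(\left(S^{2} + S S\right) + 2\right) = 5 + \left(\left(S^{2} + S^{2}\right) + 2\right) = 5 + \left(2 S^{2} + 2\right) = 5 + \left(2 + 2 S^{2}\right) = 7 + 2 S^{2}$)
$-45018 - H{\left(1 \right)} R{\left(-43,a \right)} = -45018 - \left(7 + 2 \cdot 1^{2}\right) \left(28 - -43\right) = -45018 - \left(7 + 2 \cdot 1\right) \left(28 + 43\right) = -45018 - \left(7 + 2\right) 71 = -45018 - 9 \cdot 71 = -45018 - 639 = -45657$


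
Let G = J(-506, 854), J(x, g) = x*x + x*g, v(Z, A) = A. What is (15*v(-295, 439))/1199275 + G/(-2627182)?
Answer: 22847792967/315071369305 ≈ 0.072516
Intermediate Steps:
J(x, g) = x² + g*x
G = -176088 (G = -506*(854 - 506) = -506*348 = -176088)
(15*v(-295, 439))/1199275 + G/(-2627182) = (15*439)/1199275 - 176088/(-2627182) = 6585*(1/1199275) - 176088*(-1/2627182) = 1317/239855 + 88044/1313591 = 22847792967/315071369305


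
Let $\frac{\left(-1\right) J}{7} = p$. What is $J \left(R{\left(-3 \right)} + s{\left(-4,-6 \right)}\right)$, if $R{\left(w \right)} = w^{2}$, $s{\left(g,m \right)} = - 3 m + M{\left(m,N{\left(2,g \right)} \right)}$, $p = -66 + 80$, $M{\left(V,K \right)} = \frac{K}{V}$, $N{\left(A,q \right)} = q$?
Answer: $- \frac{8134}{3} \approx -2711.3$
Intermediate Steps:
$p = 14$
$J = -98$ ($J = \left(-7\right) 14 = -98$)
$s{\left(g,m \right)} = - 3 m + \frac{g}{m}$
$J \left(R{\left(-3 \right)} + s{\left(-4,-6 \right)}\right) = - 98 \left(\left(-3\right)^{2} - \left(-18 + \frac{4}{-6}\right)\right) = - 98 \left(9 + \left(18 - - \frac{2}{3}\right)\right) = - 98 \left(9 + \left(18 + \frac{2}{3}\right)\right) = - 98 \left(9 + \frac{56}{3}\right) = \left(-98\right) \frac{83}{3} = - \frac{8134}{3}$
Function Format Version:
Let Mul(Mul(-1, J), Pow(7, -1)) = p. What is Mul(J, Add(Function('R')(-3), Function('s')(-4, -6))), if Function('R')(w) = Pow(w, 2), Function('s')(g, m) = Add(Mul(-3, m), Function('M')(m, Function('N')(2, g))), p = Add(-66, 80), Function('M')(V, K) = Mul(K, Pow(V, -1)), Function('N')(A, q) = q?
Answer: Rational(-8134, 3) ≈ -2711.3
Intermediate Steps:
p = 14
J = -98 (J = Mul(-7, 14) = -98)
Function('s')(g, m) = Add(Mul(-3, m), Mul(g, Pow(m, -1)))
Mul(J, Add(Function('R')(-3), Function('s')(-4, -6))) = Mul(-98, Add(Pow(-3, 2), Add(Mul(-3, -6), Mul(-4, Pow(-6, -1))))) = Mul(-98, Add(9, Add(18, Mul(-4, Rational(-1, 6))))) = Mul(-98, Add(9, Add(18, Rational(2, 3)))) = Mul(-98, Add(9, Rational(56, 3))) = Mul(-98, Rational(83, 3)) = Rational(-8134, 3)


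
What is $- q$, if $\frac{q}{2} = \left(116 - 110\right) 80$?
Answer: $-960$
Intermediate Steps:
$q = 960$ ($q = 2 \left(116 - 110\right) 80 = 2 \cdot 6 \cdot 80 = 2 \cdot 480 = 960$)
$- q = \left(-1\right) 960 = -960$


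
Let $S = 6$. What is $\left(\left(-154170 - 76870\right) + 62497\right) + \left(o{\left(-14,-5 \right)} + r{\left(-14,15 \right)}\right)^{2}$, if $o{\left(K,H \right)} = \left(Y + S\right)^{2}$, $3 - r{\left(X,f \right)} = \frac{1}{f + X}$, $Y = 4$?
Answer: $-158139$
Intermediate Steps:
$r{\left(X,f \right)} = 3 - \frac{1}{X + f}$ ($r{\left(X,f \right)} = 3 - \frac{1}{f + X} = 3 - \frac{1}{X + f}$)
$o{\left(K,H \right)} = 100$ ($o{\left(K,H \right)} = \left(4 + 6\right)^{2} = 10^{2} = 100$)
$\left(\left(-154170 - 76870\right) + 62497\right) + \left(o{\left(-14,-5 \right)} + r{\left(-14,15 \right)}\right)^{2} = \left(\left(-154170 - 76870\right) + 62497\right) + \left(100 + \frac{-1 + 3 \left(-14\right) + 3 \cdot 15}{-14 + 15}\right)^{2} = \left(-231040 + 62497\right) + \left(100 + \frac{-1 - 42 + 45}{1}\right)^{2} = -168543 + \left(100 + 1 \cdot 2\right)^{2} = -168543 + \left(100 + 2\right)^{2} = -168543 + 102^{2} = -168543 + 10404 = -158139$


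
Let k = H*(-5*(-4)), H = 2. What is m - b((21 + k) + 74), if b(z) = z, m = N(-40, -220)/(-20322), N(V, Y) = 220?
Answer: -1371845/10161 ≈ -135.01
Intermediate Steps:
k = 40 (k = 2*(-5*(-4)) = 2*20 = 40)
m = -110/10161 (m = 220/(-20322) = 220*(-1/20322) = -110/10161 ≈ -0.010826)
m - b((21 + k) + 74) = -110/10161 - ((21 + 40) + 74) = -110/10161 - (61 + 74) = -110/10161 - 1*135 = -110/10161 - 135 = -1371845/10161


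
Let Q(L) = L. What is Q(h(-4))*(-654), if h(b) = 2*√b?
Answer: -2616*I ≈ -2616.0*I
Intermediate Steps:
Q(h(-4))*(-654) = (2*√(-4))*(-654) = (2*(2*I))*(-654) = (4*I)*(-654) = -2616*I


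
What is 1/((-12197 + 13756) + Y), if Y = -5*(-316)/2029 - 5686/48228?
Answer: 48927306/76310001727 ≈ 0.00064117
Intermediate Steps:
Y = 32331673/48927306 (Y = 1580*(1/2029) - 5686*1/48228 = 1580/2029 - 2843/24114 = 32331673/48927306 ≈ 0.66081)
1/((-12197 + 13756) + Y) = 1/((-12197 + 13756) + 32331673/48927306) = 1/(1559 + 32331673/48927306) = 1/(76310001727/48927306) = 48927306/76310001727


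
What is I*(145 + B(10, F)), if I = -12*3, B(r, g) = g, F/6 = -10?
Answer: -3060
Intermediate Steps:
F = -60 (F = 6*(-10) = -60)
I = -36
I*(145 + B(10, F)) = -36*(145 - 60) = -36*85 = -3060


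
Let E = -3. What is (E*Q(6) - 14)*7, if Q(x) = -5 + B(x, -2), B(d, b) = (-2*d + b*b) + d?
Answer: 49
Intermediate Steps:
B(d, b) = b**2 - d (B(d, b) = (-2*d + b**2) + d = (b**2 - 2*d) + d = b**2 - d)
Q(x) = -1 - x (Q(x) = -5 + ((-2)**2 - x) = -5 + (4 - x) = -1 - x)
(E*Q(6) - 14)*7 = (-3*(-1 - 1*6) - 14)*7 = (-3*(-1 - 6) - 14)*7 = (-3*(-7) - 14)*7 = (21 - 14)*7 = 7*7 = 49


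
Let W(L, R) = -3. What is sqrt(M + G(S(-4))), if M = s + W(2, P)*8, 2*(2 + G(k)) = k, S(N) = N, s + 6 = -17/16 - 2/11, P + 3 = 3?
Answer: I*sqrt(68233)/44 ≈ 5.9367*I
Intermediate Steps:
P = 0 (P = -3 + 3 = 0)
s = -1275/176 (s = -6 + (-17/16 - 2/11) = -6 - 219/176 = -1275/176 ≈ -7.2443)
G(k) = -2 + k/2
M = -5499/176 (M = -1275/176 - 3*8 = -1275/176 - 24 = -5499/176 ≈ -31.244)
sqrt(M + G(S(-4))) = sqrt(-5499/176 + (-2 + (1/2)*(-4))) = sqrt(-5499/176 + (-2 - 2)) = sqrt(-5499/176 - 4) = sqrt(-6203/176) = I*sqrt(68233)/44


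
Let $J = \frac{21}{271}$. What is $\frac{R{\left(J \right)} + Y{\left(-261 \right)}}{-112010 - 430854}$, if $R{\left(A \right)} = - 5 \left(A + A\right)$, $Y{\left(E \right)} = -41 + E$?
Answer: $\frac{20513}{36779036} \approx 0.00055774$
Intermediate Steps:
$J = \frac{21}{271}$ ($J = 21 \cdot \frac{1}{271} = \frac{21}{271} \approx 0.077491$)
$R{\left(A \right)} = - 10 A$ ($R{\left(A \right)} = - 5 \cdot 2 A = - 10 A$)
$\frac{R{\left(J \right)} + Y{\left(-261 \right)}}{-112010 - 430854} = \frac{\left(-10\right) \frac{21}{271} - 302}{-112010 - 430854} = \frac{- \frac{210}{271} - 302}{-542864} = \left(- \frac{82052}{271}\right) \left(- \frac{1}{542864}\right) = \frac{20513}{36779036}$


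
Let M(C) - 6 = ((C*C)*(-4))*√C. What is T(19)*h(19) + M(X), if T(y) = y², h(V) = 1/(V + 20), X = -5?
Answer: 595/39 - 100*I*√5 ≈ 15.256 - 223.61*I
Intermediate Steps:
h(V) = 1/(20 + V)
M(C) = 6 - 4*C^(5/2) (M(C) = 6 + ((C*C)*(-4))*√C = 6 + (C²*(-4))*√C = 6 + (-4*C²)*√C = 6 - 4*C^(5/2))
T(19)*h(19) + M(X) = 19²/(20 + 19) + (6 - 100*I*√5) = 361/39 + (6 - 100*I*√5) = 595/39 - 100*I*√5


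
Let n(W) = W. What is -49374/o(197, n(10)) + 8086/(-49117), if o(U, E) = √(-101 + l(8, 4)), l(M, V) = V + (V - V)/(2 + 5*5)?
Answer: -8086/49117 + 49374*I*√97/97 ≈ -0.16463 + 5013.2*I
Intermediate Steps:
l(M, V) = V (l(M, V) = V + 0/(2 + 25) = V + 0/27 = V + 0*(1/27) = V + 0 = V)
o(U, E) = I*√97 (o(U, E) = √(-101 + 4) = √(-97) = I*√97)
-49374/o(197, n(10)) + 8086/(-49117) = -49374*(-I*√97/97) + 8086/(-49117) = -(-49374)*I*√97/97 + 8086*(-1/49117) = 49374*I*√97/97 - 8086/49117 = -8086/49117 + 49374*I*√97/97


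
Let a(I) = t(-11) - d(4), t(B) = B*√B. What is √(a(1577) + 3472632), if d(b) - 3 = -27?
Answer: √(3472656 - 11*I*√11) ≈ 1863.5 - 0.01*I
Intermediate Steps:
t(B) = B^(3/2)
d(b) = -24 (d(b) = 3 - 27 = -24)
a(I) = 24 - 11*I*√11 (a(I) = (-11)^(3/2) - 1*(-24) = -11*I*√11 + 24 = 24 - 11*I*√11)
√(a(1577) + 3472632) = √((24 - 11*I*√11) + 3472632) = √(3472656 - 11*I*√11)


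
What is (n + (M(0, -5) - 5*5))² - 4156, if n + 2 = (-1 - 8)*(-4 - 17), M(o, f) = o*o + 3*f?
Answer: 17453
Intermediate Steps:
M(o, f) = o² + 3*f
n = 187 (n = -2 + (-1 - 8)*(-4 - 17) = -2 - 9*(-21) = -2 + 189 = 187)
(n + (M(0, -5) - 5*5))² - 4156 = (187 + ((0² + 3*(-5)) - 5*5))² - 4156 = (187 + ((0 - 15) - 25))² - 4156 = (187 + (-15 - 25))² - 4156 = (187 - 40)² - 4156 = 147² - 4156 = 21609 - 4156 = 17453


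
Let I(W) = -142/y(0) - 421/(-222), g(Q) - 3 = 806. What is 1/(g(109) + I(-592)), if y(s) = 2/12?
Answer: -222/9125 ≈ -0.024329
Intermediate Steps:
y(s) = ⅙ (y(s) = 2*(1/12) = ⅙)
g(Q) = 809 (g(Q) = 3 + 806 = 809)
I(W) = -188723/222 (I(W) = -142/⅙ - 421/(-222) = -142*6 - 421*(-1/222) = -852 + 421/222 = -188723/222)
1/(g(109) + I(-592)) = 1/(809 - 188723/222) = 1/(-9125/222) = -222/9125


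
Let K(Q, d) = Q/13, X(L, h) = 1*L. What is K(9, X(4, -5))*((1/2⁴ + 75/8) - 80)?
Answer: -10161/208 ≈ -48.851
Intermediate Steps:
X(L, h) = L
K(Q, d) = Q/13 (K(Q, d) = Q*(1/13) = Q/13)
K(9, X(4, -5))*((1/2⁴ + 75/8) - 80) = ((1/13)*9)*((1/2⁴ + 75/8) - 80) = 9*((1/16 + 75*(⅛)) - 80)/13 = 9*((1*(1/16) + 75/8) - 80)/13 = 9*((1/16 + 75/8) - 80)/13 = 9*(151/16 - 80)/13 = (9/13)*(-1129/16) = -10161/208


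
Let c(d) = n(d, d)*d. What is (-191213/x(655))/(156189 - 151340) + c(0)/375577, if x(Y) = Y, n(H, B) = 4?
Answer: -191213/3176095 ≈ -0.060204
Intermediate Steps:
c(d) = 4*d
(-191213/x(655))/(156189 - 151340) + c(0)/375577 = (-191213/655)/(156189 - 151340) + (4*0)/375577 = -191213*1/655/4849 + 0*(1/375577) = -191213/655*1/4849 + 0 = -191213/3176095 + 0 = -191213/3176095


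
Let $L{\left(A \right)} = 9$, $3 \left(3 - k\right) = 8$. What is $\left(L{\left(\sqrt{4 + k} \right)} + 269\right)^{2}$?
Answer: $77284$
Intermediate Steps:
$k = \frac{1}{3}$ ($k = 3 - \frac{8}{3} = \frac{1}{3} \approx 0.33333$)
$\left(L{\left(\sqrt{4 + k} \right)} + 269\right)^{2} = \left(9 + 269\right)^{2} = 278^{2} = 77284$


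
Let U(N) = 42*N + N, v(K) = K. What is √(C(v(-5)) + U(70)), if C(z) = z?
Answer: √3005 ≈ 54.818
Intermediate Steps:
U(N) = 43*N
√(C(v(-5)) + U(70)) = √(-5 + 43*70) = √(-5 + 3010) = √3005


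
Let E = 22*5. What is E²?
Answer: 12100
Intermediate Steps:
E = 110
E² = 110² = 12100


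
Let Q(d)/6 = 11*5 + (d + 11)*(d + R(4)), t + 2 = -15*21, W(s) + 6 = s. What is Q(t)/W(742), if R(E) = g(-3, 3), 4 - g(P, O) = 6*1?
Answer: 293007/368 ≈ 796.21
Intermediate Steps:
g(P, O) = -2 (g(P, O) = 4 - 6 = -2)
W(s) = -6 + s
R(E) = -2
t = -317 (t = -2 - 15*21 = -2 - 315 = -317)
Q(d) = 330 + 6*(-2 + d)*(11 + d) (Q(d) = 6*(11*5 + (d + 11)*(d - 2)) = 6*(55 + (11 + d)*(-2 + d)) = 6*(55 + (-2 + d)*(11 + d)) = 330 + 6*(-2 + d)*(11 + d))
Q(t)/W(742) = (198 + 6*(-317)² + 54*(-317))/(-6 + 742) = (198 + 6*100489 - 17118)/736 = (198 + 602934 - 17118)*(1/736) = 586014*(1/736) = 293007/368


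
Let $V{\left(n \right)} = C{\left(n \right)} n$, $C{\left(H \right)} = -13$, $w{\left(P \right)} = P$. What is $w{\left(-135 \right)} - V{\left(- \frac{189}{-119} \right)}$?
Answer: $- \frac{1944}{17} \approx -114.35$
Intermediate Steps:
$V{\left(n \right)} = - 13 n$
$w{\left(-135 \right)} - V{\left(- \frac{189}{-119} \right)} = -135 - - 13 \left(- \frac{189}{-119}\right) = -135 - - 13 \left(\left(-189\right) \left(- \frac{1}{119}\right)\right) = -135 - \left(-13\right) \frac{27}{17} = -135 - - \frac{351}{17} = -135 + \frac{351}{17} = - \frac{1944}{17}$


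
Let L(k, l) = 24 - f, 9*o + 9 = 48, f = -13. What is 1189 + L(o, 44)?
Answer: 1226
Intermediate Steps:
o = 13/3 (o = -1 + (1/9)*48 = -1 + 16/3 = 13/3 ≈ 4.3333)
L(k, l) = 37 (L(k, l) = 24 - 1*(-13) = 24 + 13 = 37)
1189 + L(o, 44) = 1189 + 37 = 1226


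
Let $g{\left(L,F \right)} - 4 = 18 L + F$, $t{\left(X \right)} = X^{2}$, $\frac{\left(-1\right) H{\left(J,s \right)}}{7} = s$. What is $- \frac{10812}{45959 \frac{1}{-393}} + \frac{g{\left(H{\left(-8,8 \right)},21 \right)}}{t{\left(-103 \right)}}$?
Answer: $\frac{45033693947}{487579031} \approx 92.362$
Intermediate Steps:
$H{\left(J,s \right)} = - 7 s$
$g{\left(L,F \right)} = 4 + F + 18 L$ ($g{\left(L,F \right)} = 4 + \left(18 L + F\right) = 4 + \left(F + 18 L\right) = 4 + F + 18 L$)
$- \frac{10812}{45959 \frac{1}{-393}} + \frac{g{\left(H{\left(-8,8 \right)},21 \right)}}{t{\left(-103 \right)}} = - \frac{10812}{45959 \frac{1}{-393}} + \frac{4 + 21 + 18 \left(\left(-7\right) 8\right)}{\left(-103\right)^{2}} = - \frac{10812}{45959 \left(- \frac{1}{393}\right)} + \frac{4 + 21 + 18 \left(-56\right)}{10609} = - \frac{10812}{- \frac{45959}{393}} + \left(4 + 21 - 1008\right) \frac{1}{10609} = \left(-10812\right) \left(- \frac{393}{45959}\right) - \frac{983}{10609} = \frac{4249116}{45959} - \frac{983}{10609} = \frac{45033693947}{487579031}$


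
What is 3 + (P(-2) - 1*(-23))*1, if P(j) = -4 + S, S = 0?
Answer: 22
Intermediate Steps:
P(j) = -4 (P(j) = -4 + 0 = -4)
3 + (P(-2) - 1*(-23))*1 = 3 + (-4 - 1*(-23))*1 = 3 + (-4 + 23)*1 = 3 + 19*1 = 3 + 19 = 22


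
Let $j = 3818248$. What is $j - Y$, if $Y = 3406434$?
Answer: $411814$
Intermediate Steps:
$j - Y = 3818248 - 3406434 = 411814$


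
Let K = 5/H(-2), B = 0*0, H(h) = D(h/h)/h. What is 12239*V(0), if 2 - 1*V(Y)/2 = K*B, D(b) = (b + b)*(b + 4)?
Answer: 48956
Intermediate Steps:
D(b) = 2*b*(4 + b) (D(b) = (2*b)*(4 + b) = 2*b*(4 + b))
H(h) = 10/h (H(h) = (2*(h/h)*(4 + h/h))/h = (2*1*(4 + 1))/h = (2*1*5)/h = 10/h)
B = 0
K = -1 (K = 5/((10/(-2))) = 5/((10*(-½))) = 5/(-5) = 5*(-⅕) = -1)
V(Y) = 4 (V(Y) = 4 - (-2)*0 = 4 - 2*0 = 4 + 0 = 4)
12239*V(0) = 12239*4 = 48956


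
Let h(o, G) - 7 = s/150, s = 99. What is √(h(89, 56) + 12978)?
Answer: √1298566/10 ≈ 113.95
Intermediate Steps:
h(o, G) = 383/50 (h(o, G) = 7 + 99/150 = 7 + 99*(1/150) = 7 + 33/50 = 383/50)
√(h(89, 56) + 12978) = √(383/50 + 12978) = √(649283/50) = √1298566/10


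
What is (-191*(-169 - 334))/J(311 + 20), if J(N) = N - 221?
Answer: 96073/110 ≈ 873.39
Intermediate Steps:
J(N) = -221 + N
(-191*(-169 - 334))/J(311 + 20) = (-191*(-169 - 334))/(-221 + (311 + 20)) = (-191*(-503))/(-221 + 331) = 96073/110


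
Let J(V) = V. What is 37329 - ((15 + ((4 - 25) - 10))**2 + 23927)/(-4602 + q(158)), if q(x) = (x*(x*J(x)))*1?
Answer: 147065410407/3939710 ≈ 37329.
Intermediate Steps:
q(x) = x**3 (q(x) = (x*(x*x))*1 = (x*x**2)*1 = x**3*1 = x**3)
37329 - ((15 + ((4 - 25) - 10))**2 + 23927)/(-4602 + q(158)) = 37329 - ((15 + ((4 - 25) - 10))**2 + 23927)/(-4602 + 158**3) = 37329 - ((15 + (-21 - 10))**2 + 23927)/(-4602 + 3944312) = 37329 - ((15 - 31)**2 + 23927)/3939710 = 37329 - ((-16)**2 + 23927)/3939710 = 37329 - (256 + 23927)/3939710 = 37329 - 24183/3939710 = 147065410407/3939710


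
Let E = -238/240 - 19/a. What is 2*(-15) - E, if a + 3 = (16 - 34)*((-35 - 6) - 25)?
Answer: -274847/9480 ≈ -28.992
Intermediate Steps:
a = 1185 (a = -3 + (16 - 34)*((-35 - 6) - 25) = -3 - 18*(-41 - 25) = -3 - 18*(-66) = -3 + 1188 = 1185)
E = -9553/9480 (E = -238/240 - 19/1185 = -238*1/240 - 19*1/1185 = -119/120 - 19/1185 = -9553/9480 ≈ -1.0077)
2*(-15) - E = 2*(-15) - 1*(-9553/9480) = -30 + 9553/9480 = -274847/9480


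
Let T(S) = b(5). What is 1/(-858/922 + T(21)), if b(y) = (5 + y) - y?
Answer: 461/1876 ≈ 0.24574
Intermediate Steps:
b(y) = 5
T(S) = 5
1/(-858/922 + T(21)) = 1/(-858/922 + 5) = 1/(-858*1/922 + 5) = 1/(-429/461 + 5) = 1/(1876/461) = 461/1876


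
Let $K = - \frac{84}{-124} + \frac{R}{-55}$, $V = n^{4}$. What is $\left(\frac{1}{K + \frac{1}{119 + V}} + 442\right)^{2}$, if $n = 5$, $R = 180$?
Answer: $\frac{87891262501156}{450670441} \approx 1.9502 \cdot 10^{5}$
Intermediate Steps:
$V = 625$ ($V = 5^{4} = 625$)
$K = - \frac{885}{341}$ ($K = - \frac{84}{-124} + \frac{180}{-55} = \left(-84\right) \left(- \frac{1}{124}\right) + 180 \left(- \frac{1}{55}\right) = \frac{21}{31} - \frac{36}{11} = - \frac{885}{341} \approx -2.5953$)
$\left(\frac{1}{K + \frac{1}{119 + V}} + 442\right)^{2} = \left(\frac{1}{- \frac{885}{341} + \frac{1}{119 + 625}} + 442\right)^{2} = \left(\frac{1}{- \frac{885}{341} + \frac{1}{744}} + 442\right)^{2} = \left(\frac{1}{- \frac{21229}{8184}} + 442\right)^{2} = \left(- \frac{8184}{21229} + 442\right)^{2} = \left(\frac{9375034}{21229}\right)^{2} = \frac{87891262501156}{450670441}$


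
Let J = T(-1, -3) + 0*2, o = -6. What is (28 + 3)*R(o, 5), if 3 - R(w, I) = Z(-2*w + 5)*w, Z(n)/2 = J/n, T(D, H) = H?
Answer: 465/17 ≈ 27.353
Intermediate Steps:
J = -3 (J = -3 + 0*2 = -3 + 0 = -3)
Z(n) = -6/n (Z(n) = 2*(-3/n) = -6/n)
R(w, I) = 3 + 6*w/(5 - 2*w) (R(w, I) = 3 - (-6/(-2*w + 5))*w = 3 - (-6/(5 - 2*w))*w = 3 - (-6)*w/(5 - 2*w) = 3 + 6*w/(5 - 2*w))
(28 + 3)*R(o, 5) = (28 + 3)*(-15/(-5 + 2*(-6))) = 31*(-15/(-5 - 12)) = 31*(-15/(-17)) = 31*(-15*(-1/17)) = 31*(15/17) = 465/17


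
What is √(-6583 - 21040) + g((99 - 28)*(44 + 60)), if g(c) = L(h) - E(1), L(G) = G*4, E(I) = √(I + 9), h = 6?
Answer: 24 - √10 + I*√27623 ≈ 20.838 + 166.2*I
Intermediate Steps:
E(I) = √(9 + I)
L(G) = 4*G
g(c) = 24 - √10 (g(c) = 4*6 - √(9 + 1) = 24 - √10)
√(-6583 - 21040) + g((99 - 28)*(44 + 60)) = √(-6583 - 21040) + (24 - √10) = √(-27623) + (24 - √10) = I*√27623 + (24 - √10) = 24 - √10 + I*√27623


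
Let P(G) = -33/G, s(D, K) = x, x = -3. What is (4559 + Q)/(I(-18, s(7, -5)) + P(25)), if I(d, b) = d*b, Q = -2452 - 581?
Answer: 38150/1317 ≈ 28.967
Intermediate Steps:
s(D, K) = -3
Q = -3033
I(d, b) = b*d
(4559 + Q)/(I(-18, s(7, -5)) + P(25)) = (4559 - 3033)/(-3*(-18) - 33/25) = 1526/(54 - 33*1/25) = 1526/(54 - 33/25) = 1526/(1317/25) = 1526*(25/1317) = 38150/1317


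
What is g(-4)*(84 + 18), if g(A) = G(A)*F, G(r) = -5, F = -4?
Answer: 2040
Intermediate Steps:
g(A) = 20 (g(A) = -5*(-4) = 20)
g(-4)*(84 + 18) = 20*(84 + 18) = 20*102 = 2040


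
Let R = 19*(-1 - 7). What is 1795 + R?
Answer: 1643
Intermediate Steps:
R = -152 (R = 19*(-8) = -152)
1795 + R = 1795 - 152 = 1643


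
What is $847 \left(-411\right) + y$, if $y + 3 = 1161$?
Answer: $-346959$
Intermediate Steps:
$y = 1158$ ($y = -3 + 1161 = 1158$)
$847 \left(-411\right) + y = 847 \left(-411\right) + 1158 = -348117 + 1158 = -346959$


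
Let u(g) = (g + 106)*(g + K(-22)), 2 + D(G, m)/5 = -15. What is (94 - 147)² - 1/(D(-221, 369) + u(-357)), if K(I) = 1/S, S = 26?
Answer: 6537444663/2327321 ≈ 2809.0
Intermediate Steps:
D(G, m) = -85 (D(G, m) = -10 + 5*(-15) = -10 - 75 = -85)
K(I) = 1/26
u(g) = (106 + g)*(1/26 + g) (u(g) = (g + 106)*(g + 1/26) = (106 + g)*(1/26 + g))
(94 - 147)² - 1/(D(-221, 369) + u(-357)) = (94 - 147)² - 1/(-85 + (53/13 + (-357)² + (2757/26)*(-357))) = (-53)² - 1/(-85 + (53/13 + 127449 - 984249/26)) = 2809 - 1/(-85 + 2329531/26) = 2809 - 1/2327321/26 = 2809 - 1*26/2327321 = 2809 - 26/2327321 = 6537444663/2327321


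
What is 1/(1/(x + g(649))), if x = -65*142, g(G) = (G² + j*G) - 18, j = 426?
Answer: 688427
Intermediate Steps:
g(G) = -18 + G² + 426*G (g(G) = (G² + 426*G) - 18 = -18 + G² + 426*G)
x = -9230
1/(1/(x + g(649))) = 1/(1/(-9230 + (-18 + 649² + 426*649))) = 1/(1/(-9230 + (-18 + 421201 + 276474))) = 1/(1/(-9230 + 697657)) = 1/(1/688427) = 688427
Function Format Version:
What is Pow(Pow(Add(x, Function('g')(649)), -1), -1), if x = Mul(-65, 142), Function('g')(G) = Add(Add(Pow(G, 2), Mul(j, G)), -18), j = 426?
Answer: 688427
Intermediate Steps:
Function('g')(G) = Add(-18, Pow(G, 2), Mul(426, G)) (Function('g')(G) = Add(Add(Pow(G, 2), Mul(426, G)), -18) = Add(-18, Pow(G, 2), Mul(426, G)))
x = -9230
Pow(Pow(Add(x, Function('g')(649)), -1), -1) = Pow(Pow(Add(-9230, Add(-18, Pow(649, 2), Mul(426, 649))), -1), -1) = Pow(Pow(Add(-9230, Add(-18, 421201, 276474)), -1), -1) = Pow(Pow(Add(-9230, 697657), -1), -1) = Pow(Pow(688427, -1), -1) = Pow(Rational(1, 688427), -1) = 688427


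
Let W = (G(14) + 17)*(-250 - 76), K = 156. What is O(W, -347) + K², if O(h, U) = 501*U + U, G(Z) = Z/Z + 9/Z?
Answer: -149858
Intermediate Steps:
G(Z) = 1 + 9/Z
W = -42543/7 (W = ((9 + 14)/14 + 17)*(-250 - 76) = ((1/14)*23 + 17)*(-326) = (23/14 + 17)*(-326) = (261/14)*(-326) = -42543/7 ≈ -6077.6)
O(h, U) = 502*U
O(W, -347) + K² = 502*(-347) + 156² = -174194 + 24336 = -149858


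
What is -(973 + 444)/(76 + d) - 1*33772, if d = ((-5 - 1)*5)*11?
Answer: -8576671/254 ≈ -33766.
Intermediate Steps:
d = -330 (d = -6*5*11 = -30*11 = -330)
-(973 + 444)/(76 + d) - 1*33772 = -(973 + 444)/(76 - 330) - 1*33772 = -1417/(-254) - 33772 = -1417*(-1)/254 - 33772 = -1*(-1417/254) - 33772 = 1417/254 - 33772 = -8576671/254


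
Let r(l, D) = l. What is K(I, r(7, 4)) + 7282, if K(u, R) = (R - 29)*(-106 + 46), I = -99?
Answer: 8602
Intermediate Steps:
K(u, R) = 1740 - 60*R (K(u, R) = (-29 + R)*(-60) = 1740 - 60*R)
K(I, r(7, 4)) + 7282 = (1740 - 60*7) + 7282 = (1740 - 420) + 7282 = 1320 + 7282 = 8602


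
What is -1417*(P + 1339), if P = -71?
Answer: -1796756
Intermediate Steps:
-1417*(P + 1339) = -1417*(-71 + 1339) = -1417*1268 = -1796756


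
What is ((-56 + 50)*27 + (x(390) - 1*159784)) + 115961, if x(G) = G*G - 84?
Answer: 108031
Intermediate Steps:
x(G) = -84 + G² (x(G) = G² - 84 = -84 + G²)
((-56 + 50)*27 + (x(390) - 1*159784)) + 115961 = ((-56 + 50)*27 + ((-84 + 390²) - 1*159784)) + 115961 = (-6*27 + ((-84 + 152100) - 159784)) + 115961 = (-162 + (152016 - 159784)) + 115961 = (-162 - 7768) + 115961 = -7930 + 115961 = 108031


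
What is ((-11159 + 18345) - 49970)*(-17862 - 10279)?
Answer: 1203984544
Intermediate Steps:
((-11159 + 18345) - 49970)*(-17862 - 10279) = (7186 - 49970)*(-28141) = -42784*(-28141) = 1203984544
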